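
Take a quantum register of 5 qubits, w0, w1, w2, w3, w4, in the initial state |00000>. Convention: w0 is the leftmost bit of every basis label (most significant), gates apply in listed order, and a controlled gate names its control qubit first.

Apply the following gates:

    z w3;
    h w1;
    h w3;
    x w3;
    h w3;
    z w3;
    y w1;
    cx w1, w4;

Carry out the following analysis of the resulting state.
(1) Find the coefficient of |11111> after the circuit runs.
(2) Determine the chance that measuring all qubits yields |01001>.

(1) The amplitude on |11111> is 0.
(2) A full measurement returns |01001> with probability 1/2.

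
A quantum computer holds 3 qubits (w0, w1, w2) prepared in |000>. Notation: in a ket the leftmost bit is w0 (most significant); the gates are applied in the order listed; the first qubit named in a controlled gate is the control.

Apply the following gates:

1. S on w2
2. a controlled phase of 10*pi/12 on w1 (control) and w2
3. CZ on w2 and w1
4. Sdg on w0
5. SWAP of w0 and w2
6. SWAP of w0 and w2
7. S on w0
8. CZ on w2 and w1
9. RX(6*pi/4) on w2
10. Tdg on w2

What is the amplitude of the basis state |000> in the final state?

The final state's coefficient on |000> equals -sqrt(2)/2. Key observation: gates 3-8 undo each other exactly, leaving only the rest of the circuit to track.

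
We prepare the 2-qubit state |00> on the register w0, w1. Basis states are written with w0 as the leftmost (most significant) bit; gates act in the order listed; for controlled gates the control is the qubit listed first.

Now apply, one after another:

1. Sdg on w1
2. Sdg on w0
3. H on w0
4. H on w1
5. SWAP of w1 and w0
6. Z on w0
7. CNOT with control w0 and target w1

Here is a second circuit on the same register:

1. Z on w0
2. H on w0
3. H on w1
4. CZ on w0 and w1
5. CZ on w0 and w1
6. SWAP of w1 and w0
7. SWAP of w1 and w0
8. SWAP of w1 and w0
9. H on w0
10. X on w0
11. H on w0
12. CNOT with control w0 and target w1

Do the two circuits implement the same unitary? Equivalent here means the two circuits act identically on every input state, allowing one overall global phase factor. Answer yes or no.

No: there is an input state on which the two circuits produce genuinely different outputs (not merely differing by a phase).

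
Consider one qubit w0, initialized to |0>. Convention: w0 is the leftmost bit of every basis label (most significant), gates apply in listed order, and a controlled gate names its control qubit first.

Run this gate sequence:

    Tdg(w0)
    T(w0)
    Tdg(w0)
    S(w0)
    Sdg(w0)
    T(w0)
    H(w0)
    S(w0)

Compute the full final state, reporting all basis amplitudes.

The resulting statevector has amplitude sqrt(2)/2 on |0>, sqrt(2)*I/2 on |1>. Key observation: steps 3-6 multiply out to the identity, so the circuit reduces to the remaining gates.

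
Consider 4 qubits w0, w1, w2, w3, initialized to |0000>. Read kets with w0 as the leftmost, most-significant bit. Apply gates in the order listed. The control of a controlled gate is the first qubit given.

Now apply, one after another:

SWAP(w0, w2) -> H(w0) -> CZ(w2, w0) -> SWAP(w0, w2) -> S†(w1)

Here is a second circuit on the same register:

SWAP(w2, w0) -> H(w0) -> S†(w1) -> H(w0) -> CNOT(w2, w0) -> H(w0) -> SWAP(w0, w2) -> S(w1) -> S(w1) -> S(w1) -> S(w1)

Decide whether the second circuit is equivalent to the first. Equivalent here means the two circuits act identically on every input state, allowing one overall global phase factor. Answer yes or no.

Yes, they are equivalent — the unitaries differ by at most a global phase.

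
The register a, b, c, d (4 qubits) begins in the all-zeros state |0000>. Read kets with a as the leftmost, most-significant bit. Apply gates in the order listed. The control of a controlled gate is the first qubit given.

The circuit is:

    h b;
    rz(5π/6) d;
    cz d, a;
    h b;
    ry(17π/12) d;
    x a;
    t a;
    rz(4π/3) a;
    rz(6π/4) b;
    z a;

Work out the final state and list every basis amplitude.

The resulting statevector has amplitude (-sqrt(3*sqrt(2) + 6)/4 + sqrt(2 - sqrt(2))/4)*exp(3*I*pi/4) on |1000>, (sqrt(6 - 3*sqrt(2))/4 + sqrt(sqrt(2) + 2)/4)*exp(3*I*pi/4) on |1001>, and 0 on every other basis state.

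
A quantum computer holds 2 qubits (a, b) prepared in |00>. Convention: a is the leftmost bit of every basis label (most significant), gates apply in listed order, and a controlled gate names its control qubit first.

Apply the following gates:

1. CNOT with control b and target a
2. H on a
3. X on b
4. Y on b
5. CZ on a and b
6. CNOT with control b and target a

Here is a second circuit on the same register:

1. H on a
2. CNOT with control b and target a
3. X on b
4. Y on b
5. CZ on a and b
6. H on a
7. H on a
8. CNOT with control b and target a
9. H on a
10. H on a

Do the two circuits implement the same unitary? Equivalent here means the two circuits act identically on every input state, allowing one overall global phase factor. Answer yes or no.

No — the two circuits implement different unitaries, even allowing a global phase.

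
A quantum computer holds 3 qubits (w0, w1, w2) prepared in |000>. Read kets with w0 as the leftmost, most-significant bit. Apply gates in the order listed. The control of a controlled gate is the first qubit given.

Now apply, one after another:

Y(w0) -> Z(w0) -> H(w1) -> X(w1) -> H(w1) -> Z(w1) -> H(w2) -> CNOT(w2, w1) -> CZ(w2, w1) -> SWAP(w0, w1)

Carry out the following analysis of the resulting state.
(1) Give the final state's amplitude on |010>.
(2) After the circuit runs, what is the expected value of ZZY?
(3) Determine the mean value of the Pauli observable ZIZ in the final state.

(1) The final state's coefficient on |010> equals -sqrt(2)*I/2. Key observation: steps 3-6 multiply out to the identity, so the circuit reduces to the remaining gates.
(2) In the final state, ZZY has expectation 0.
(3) In the final state, ZIZ has expectation 1.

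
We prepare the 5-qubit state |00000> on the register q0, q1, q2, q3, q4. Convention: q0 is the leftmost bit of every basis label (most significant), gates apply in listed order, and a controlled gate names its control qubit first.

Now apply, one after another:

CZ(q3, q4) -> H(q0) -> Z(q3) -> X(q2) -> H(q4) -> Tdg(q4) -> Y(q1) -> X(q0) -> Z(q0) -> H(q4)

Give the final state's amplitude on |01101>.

The amplitude on |01101> is sqrt(2)*(-exp(I*pi/4) + I)/4.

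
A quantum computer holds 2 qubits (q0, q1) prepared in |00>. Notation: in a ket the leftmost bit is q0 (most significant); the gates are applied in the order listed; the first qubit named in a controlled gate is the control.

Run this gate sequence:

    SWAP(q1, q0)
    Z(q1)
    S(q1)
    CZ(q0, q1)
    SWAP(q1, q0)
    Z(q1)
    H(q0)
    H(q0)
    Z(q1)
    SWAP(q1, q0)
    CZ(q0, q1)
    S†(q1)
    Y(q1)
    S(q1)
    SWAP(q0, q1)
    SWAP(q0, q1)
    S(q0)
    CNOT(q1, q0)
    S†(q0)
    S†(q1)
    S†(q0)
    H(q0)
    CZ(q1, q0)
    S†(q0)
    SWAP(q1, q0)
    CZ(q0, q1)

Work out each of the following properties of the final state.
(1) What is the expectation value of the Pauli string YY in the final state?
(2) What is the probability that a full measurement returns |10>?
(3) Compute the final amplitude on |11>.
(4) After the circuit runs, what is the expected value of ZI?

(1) The expectation value of YY is 0. Key observation: gates 4-11 undo each other exactly, leaving only the rest of the circuit to track.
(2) Outcome |10> occurs with probability 1/2.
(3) The amplitude on |11> is sqrt(2)/2.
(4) In the final state, ZI has expectation -1.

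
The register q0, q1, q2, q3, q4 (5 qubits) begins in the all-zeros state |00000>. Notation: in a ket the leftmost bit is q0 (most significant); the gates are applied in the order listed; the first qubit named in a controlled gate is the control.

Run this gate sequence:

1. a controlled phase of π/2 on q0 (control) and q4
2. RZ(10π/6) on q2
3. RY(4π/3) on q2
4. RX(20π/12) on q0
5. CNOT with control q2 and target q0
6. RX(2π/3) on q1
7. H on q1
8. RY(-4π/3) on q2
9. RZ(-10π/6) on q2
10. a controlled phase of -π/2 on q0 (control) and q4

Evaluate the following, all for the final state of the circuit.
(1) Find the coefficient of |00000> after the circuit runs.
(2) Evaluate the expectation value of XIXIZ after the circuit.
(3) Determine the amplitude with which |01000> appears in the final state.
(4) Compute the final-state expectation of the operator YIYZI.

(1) The amplitude on |00000> is -sqrt(6)/8.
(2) The expectation value of XIXIZ is sqrt(3)/8.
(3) The amplitude on |01000> is sqrt(6)/16 - 3*sqrt(2)*I/16.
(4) The observable YIYZI averages to sqrt(3)/2.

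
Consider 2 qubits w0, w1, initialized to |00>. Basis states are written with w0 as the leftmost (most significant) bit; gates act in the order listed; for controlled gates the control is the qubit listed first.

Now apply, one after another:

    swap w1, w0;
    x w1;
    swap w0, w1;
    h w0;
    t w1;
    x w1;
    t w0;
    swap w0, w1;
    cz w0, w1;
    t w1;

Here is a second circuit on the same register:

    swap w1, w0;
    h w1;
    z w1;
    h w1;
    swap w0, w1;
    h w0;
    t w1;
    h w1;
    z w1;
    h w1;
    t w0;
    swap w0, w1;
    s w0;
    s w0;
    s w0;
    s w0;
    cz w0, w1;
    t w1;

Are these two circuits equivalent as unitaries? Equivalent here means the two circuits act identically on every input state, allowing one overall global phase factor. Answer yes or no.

Yes: on every input state the two circuits agree up to one overall phase factor.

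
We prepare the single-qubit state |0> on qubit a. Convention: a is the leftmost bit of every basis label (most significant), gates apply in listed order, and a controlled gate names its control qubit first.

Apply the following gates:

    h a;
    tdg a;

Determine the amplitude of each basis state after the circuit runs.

After the circuit, the state carries amplitude sqrt(2)/2 on |0>, -sqrt(2)*exp(3*I*pi/4)/2 on |1>.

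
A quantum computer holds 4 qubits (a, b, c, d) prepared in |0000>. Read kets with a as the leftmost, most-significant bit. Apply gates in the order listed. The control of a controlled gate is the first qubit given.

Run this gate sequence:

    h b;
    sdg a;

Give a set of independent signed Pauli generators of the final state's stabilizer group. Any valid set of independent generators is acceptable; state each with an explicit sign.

One valid set of independent stabilizer generators is +IXII, +ZIII, +IIZI, +IIIZ (any independent generating set of the same group is equally correct).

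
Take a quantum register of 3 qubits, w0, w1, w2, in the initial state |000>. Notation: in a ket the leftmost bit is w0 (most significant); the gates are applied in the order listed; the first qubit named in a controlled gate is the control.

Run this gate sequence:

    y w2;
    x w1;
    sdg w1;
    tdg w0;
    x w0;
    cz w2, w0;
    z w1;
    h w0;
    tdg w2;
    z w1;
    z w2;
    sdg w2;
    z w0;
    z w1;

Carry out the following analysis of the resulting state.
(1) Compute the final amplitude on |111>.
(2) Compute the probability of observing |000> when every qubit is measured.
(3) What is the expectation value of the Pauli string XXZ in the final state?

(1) |111> carries amplitude sqrt(2)*exp(I*pi/4)/2 in the final state.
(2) Outcome |000> occurs with probability 0.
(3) The expectation value of XXZ is 0.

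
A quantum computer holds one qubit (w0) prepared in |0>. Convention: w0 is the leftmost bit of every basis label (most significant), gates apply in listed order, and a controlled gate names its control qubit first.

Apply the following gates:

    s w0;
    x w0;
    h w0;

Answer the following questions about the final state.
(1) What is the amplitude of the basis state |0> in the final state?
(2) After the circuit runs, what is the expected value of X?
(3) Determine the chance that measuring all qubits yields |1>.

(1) |0> carries amplitude sqrt(2)/2 in the final state.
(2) The expectation value of X is -1.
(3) A full measurement returns |1> with probability 1/2.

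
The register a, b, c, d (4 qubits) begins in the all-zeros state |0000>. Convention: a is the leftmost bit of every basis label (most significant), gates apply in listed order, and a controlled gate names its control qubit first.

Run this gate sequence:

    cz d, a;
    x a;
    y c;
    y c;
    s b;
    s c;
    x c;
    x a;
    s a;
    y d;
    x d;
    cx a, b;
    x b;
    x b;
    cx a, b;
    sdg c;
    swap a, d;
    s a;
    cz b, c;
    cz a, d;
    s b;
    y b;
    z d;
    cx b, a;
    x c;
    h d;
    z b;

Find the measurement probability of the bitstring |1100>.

Outcome |1100> occurs with probability 1/2. Key observation: steps 12-15 multiply out to the identity, so the circuit reduces to the remaining gates.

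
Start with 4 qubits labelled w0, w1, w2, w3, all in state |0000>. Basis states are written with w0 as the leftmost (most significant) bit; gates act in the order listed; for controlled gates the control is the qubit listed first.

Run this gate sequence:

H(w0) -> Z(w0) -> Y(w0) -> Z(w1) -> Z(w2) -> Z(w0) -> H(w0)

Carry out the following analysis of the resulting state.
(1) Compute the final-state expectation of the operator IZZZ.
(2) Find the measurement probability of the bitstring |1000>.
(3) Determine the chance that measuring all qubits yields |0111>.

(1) In the final state, IZZZ has expectation 1.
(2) Outcome |1000> occurs with probability 1.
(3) A full measurement returns |0111> with probability 0.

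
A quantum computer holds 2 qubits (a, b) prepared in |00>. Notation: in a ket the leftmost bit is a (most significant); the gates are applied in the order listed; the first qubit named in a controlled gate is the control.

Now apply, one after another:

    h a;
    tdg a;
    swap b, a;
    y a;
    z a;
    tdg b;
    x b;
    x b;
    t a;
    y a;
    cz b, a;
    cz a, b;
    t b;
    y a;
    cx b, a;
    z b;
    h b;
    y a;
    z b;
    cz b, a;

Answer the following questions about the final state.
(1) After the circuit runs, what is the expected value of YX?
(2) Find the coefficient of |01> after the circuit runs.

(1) In the final state, YX has expectation sqrt(2)/2.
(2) The amplitude on |01> is exp(I*pi/4)/2.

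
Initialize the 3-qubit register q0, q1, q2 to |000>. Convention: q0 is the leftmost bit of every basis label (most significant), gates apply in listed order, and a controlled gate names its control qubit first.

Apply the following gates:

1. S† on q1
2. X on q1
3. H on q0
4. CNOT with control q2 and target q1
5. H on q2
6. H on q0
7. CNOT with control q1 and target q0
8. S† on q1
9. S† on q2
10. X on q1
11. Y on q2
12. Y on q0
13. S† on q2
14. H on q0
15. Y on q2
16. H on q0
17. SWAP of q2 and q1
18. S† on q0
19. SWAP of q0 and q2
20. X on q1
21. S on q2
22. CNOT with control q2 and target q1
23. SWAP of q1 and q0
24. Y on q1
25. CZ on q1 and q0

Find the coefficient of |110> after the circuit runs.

|110> carries amplitude sqrt(2)/2 in the final state.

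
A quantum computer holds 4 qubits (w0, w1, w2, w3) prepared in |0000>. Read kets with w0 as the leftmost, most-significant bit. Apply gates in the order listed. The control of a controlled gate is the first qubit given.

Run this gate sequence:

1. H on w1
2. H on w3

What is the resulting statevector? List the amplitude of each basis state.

After the circuit, the state carries amplitude 1/2 on |0000>, 1/2 on |0001>, 1/2 on |0100>, 1/2 on |0101>, and 0 on every other basis state.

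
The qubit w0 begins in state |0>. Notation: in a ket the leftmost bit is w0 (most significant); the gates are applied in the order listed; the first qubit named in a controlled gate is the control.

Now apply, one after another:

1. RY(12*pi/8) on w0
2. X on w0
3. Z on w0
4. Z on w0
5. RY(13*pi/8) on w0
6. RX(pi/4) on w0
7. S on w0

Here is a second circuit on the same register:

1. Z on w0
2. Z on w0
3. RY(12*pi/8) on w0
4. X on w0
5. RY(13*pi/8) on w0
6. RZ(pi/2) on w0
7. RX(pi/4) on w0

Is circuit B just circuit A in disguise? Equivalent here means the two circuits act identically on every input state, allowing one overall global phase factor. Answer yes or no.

No, they are not equivalent — no single phase factor reconciles the two unitaries.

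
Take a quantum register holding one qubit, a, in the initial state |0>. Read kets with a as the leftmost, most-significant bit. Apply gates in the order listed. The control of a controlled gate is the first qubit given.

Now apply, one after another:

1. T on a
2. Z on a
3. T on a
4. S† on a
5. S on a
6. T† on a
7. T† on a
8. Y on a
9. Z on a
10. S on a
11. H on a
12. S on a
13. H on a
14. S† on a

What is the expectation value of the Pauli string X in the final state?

In the final state, X has expectation 1.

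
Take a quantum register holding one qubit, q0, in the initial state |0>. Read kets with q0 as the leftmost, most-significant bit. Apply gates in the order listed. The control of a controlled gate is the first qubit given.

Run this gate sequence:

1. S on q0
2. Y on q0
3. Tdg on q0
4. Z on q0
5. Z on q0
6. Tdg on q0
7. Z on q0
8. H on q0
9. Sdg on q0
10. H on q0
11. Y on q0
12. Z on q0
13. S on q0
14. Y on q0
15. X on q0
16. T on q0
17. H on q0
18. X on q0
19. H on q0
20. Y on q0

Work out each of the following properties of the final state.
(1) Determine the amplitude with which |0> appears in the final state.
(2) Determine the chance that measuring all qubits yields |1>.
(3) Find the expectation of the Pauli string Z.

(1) The amplitude on |0> is (-1 - I)*exp(I*pi/4)/2.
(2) A full measurement returns |1> with probability 1/2.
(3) In the final state, Z has expectation 0.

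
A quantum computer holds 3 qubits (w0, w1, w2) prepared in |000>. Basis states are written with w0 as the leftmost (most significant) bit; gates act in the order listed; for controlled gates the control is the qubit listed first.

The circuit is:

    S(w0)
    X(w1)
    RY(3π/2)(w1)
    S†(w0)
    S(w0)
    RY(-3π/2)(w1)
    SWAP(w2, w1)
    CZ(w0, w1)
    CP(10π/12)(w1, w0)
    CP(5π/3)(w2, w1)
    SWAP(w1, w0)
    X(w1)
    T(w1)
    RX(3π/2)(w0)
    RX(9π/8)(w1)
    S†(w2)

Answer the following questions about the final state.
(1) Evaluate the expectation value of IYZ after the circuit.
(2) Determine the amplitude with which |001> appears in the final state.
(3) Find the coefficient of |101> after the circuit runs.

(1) The expectation value of IYZ is sqrt(2 - sqrt(2))/2. Key observation: gates 3-6 undo each other exactly, leaving only the rest of the circuit to track.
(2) |001> carries amplitude sqrt(2)*exp(I*pi/4)*cos(pi/16)/2 in the final state.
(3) The final state's coefficient on |101> equals sqrt(2)*exp(3*I*pi/4)*cos(pi/16)/2.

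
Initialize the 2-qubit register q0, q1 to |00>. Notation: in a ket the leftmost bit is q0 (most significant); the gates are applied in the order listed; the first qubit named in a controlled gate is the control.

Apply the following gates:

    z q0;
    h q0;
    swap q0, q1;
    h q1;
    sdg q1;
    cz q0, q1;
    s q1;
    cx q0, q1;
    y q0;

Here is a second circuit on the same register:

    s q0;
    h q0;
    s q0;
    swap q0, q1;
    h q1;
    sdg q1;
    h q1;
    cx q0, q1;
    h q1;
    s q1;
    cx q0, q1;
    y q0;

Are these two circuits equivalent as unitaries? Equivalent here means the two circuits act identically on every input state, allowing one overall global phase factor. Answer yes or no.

No, they are not equivalent — no single phase factor reconciles the two unitaries.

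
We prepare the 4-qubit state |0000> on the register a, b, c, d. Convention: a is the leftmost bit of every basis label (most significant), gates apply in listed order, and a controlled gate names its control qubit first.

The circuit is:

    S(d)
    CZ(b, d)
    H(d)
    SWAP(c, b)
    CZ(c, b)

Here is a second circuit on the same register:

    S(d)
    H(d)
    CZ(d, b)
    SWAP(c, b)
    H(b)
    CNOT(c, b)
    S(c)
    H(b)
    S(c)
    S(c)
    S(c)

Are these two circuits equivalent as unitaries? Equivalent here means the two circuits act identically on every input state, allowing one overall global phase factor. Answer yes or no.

No, they are not equivalent — no single phase factor reconciles the two unitaries.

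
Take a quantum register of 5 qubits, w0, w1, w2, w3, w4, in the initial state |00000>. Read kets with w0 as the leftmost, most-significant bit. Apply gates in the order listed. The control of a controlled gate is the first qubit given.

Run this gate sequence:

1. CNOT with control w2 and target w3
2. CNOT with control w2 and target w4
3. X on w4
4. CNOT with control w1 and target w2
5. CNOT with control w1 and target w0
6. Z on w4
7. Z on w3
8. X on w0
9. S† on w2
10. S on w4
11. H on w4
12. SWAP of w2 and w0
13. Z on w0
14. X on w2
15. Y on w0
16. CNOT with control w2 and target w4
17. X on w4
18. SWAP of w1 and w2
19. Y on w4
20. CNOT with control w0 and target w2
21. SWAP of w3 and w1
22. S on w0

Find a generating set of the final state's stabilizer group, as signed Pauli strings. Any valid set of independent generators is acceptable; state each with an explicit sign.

The final state is stabilized by the group generated by +IIIIX, -ZIIII, +IZIII, -IIZII, +IIIZI; other independent generating sets are equally valid.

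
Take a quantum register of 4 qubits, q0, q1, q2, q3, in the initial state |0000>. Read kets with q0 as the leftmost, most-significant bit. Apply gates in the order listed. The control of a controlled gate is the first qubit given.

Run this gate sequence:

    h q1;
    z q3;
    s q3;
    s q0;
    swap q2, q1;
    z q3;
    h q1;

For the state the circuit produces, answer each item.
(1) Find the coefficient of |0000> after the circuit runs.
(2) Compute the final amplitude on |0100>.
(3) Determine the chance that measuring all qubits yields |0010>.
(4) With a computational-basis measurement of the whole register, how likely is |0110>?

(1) The final state's coefficient on |0000> equals 1/2.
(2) |0100> carries amplitude 1/2 in the final state.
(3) A full measurement returns |0010> with probability 1/4.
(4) Outcome |0110> occurs with probability 1/4.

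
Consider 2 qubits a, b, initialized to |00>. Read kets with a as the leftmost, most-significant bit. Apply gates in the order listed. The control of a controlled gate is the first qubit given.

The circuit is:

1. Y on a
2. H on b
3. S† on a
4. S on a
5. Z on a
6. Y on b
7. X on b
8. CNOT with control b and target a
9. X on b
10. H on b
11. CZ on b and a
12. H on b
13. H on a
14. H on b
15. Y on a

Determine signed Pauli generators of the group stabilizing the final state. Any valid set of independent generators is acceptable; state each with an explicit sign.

The stabilizer group can be generated by +IX, +ZI, among other valid generating sets.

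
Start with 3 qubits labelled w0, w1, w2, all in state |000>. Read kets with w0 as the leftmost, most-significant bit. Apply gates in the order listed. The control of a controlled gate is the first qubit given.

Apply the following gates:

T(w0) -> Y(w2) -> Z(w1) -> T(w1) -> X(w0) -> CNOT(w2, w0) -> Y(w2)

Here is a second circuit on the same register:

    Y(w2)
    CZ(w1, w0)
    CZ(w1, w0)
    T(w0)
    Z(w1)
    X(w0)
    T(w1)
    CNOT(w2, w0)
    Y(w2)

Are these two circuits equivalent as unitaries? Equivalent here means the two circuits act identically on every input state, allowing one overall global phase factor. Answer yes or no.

Yes — the two circuits implement the same unitary up to a global phase.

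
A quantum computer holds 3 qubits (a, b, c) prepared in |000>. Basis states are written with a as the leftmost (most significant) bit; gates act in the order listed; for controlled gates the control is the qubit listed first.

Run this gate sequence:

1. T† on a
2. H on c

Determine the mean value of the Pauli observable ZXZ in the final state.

The expectation value of ZXZ is 0.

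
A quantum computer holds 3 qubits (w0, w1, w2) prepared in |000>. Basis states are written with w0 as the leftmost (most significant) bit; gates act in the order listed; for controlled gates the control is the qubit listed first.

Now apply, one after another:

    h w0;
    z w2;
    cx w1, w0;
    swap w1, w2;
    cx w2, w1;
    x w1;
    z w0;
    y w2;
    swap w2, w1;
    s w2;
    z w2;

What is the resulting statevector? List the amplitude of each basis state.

The resulting statevector has amplitude sqrt(2)/2 on |011>, -sqrt(2)/2 on |111>, and 0 on every other basis state.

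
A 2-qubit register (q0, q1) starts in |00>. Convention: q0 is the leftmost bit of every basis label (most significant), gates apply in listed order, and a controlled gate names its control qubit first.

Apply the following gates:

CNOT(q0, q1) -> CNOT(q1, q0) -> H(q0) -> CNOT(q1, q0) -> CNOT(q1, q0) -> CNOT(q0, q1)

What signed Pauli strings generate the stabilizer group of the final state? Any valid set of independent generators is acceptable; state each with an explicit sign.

The stabilizer group can be generated by +XX, +ZZ, among other valid generating sets.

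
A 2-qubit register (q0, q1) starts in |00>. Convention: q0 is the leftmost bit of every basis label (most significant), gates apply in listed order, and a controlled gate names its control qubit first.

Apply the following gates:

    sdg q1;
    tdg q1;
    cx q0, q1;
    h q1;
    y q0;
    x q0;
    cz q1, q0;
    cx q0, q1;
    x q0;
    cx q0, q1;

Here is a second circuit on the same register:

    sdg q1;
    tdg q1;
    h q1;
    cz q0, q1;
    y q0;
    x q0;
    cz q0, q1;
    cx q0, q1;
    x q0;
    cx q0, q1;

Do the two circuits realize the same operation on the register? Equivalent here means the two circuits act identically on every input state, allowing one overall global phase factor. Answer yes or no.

Yes, they are equivalent — the unitaries differ by at most a global phase.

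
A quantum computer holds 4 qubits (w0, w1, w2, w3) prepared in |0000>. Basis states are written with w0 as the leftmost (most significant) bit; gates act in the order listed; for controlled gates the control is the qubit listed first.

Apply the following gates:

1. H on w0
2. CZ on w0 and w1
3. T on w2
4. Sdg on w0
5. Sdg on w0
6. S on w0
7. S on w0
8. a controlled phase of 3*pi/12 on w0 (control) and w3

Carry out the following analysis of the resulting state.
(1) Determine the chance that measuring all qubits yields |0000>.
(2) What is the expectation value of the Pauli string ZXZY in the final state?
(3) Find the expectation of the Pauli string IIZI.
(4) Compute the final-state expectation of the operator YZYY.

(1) Outcome |0000> occurs with probability 1/2. Key observation: gates 4-7 undo each other exactly, leaving only the rest of the circuit to track.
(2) The expectation value of ZXZY is 0.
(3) The expectation value of IIZI is 1.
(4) In the final state, YZYY has expectation 0.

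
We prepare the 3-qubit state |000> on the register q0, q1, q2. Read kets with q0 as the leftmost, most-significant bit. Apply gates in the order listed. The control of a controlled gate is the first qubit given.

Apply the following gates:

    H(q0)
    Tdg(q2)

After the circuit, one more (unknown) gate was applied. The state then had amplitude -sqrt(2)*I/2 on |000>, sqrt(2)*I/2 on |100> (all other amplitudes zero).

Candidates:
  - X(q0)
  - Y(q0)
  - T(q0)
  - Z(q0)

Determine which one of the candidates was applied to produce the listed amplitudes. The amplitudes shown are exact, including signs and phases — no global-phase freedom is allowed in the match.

The applied gate was Y(q0).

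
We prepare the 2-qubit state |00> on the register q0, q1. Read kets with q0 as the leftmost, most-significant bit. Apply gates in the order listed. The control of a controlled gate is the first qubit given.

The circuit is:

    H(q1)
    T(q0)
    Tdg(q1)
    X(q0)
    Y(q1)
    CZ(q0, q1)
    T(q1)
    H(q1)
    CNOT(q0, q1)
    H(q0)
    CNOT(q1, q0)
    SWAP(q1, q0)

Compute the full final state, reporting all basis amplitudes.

The resulting statevector has amplitude -1/2 on |00>, 1/2 on |01>, sqrt(2)*(1 - I)*exp(3*I*pi/4)/4 on |10>, sqrt(2)*(-1 + I)*exp(3*I*pi/4)/4 on |11>.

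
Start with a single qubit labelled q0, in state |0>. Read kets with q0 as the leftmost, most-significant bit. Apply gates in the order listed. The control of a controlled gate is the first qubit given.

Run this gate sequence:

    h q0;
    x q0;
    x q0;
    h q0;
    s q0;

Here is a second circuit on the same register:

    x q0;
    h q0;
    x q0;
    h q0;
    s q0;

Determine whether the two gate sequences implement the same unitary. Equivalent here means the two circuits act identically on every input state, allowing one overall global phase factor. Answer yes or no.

No — the two circuits implement different unitaries, even allowing a global phase.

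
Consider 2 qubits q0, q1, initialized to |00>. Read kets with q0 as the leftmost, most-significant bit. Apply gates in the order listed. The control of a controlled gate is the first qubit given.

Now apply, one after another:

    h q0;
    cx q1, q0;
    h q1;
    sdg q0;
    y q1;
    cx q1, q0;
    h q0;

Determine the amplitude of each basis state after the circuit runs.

The final amplitudes are sqrt(2)*(-1 - I)/4 on |00>, sqrt(2)*(1 + I)/4 on |01>, sqrt(2)*(1 - I)/4 on |10>, sqrt(2)*(1 - I)/4 on |11>.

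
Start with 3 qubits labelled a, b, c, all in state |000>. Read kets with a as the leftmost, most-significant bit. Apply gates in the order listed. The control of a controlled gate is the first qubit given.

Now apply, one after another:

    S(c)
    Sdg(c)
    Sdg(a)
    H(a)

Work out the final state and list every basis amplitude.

The resulting statevector has amplitude sqrt(2)/2 on |000>, sqrt(2)/2 on |100>, and 0 on every other basis state. Key observation: the block from step 1 through step 2 cancels to the identity and can be dropped.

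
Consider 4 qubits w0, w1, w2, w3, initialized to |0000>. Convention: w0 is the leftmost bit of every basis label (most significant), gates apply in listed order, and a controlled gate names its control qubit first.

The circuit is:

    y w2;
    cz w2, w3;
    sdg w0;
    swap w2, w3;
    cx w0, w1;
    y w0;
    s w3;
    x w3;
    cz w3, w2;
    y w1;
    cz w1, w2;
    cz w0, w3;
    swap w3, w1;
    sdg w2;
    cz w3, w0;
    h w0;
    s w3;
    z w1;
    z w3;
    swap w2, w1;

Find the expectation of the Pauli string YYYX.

In the final state, YYYX has expectation 0.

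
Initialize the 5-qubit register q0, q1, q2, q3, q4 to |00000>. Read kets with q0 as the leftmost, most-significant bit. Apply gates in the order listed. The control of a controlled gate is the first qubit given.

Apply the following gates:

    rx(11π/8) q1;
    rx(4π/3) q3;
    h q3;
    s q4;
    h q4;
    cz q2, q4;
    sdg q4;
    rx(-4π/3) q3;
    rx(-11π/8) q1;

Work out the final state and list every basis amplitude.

The final amplitudes are -1/4 on |00000>, I/4 on |00001>, 1/2 - sqrt(3)*I/4 on |00010>, -sqrt(3)/4 - I/2 on |00011>, and 0 on every other basis state.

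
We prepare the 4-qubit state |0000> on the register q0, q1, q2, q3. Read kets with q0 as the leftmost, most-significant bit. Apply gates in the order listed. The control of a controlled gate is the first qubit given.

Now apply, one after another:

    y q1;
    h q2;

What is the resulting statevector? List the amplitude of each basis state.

The final amplitudes are sqrt(2)*I/2 on |0100>, sqrt(2)*I/2 on |0110>, and 0 on every other basis state.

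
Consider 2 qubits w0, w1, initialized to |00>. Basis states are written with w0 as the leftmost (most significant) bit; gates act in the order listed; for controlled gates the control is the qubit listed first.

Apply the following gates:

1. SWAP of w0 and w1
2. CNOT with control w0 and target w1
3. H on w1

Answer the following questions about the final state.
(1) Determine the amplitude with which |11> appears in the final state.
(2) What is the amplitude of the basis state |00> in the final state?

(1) The final state's coefficient on |11> equals 0.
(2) |00> carries amplitude sqrt(2)/2 in the final state.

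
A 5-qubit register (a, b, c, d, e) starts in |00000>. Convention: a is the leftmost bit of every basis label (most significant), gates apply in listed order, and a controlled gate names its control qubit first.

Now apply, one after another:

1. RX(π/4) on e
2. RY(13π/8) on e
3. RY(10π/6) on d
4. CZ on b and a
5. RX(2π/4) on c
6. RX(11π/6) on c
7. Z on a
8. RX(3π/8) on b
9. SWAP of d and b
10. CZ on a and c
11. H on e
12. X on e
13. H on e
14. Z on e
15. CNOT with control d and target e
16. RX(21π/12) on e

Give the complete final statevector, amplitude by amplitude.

The resulting statevector has amplitude 3*cos(3*pi/16)**2/4 - 3*I*sqrt(1/2 - sqrt(2)/4)*sqrt(sqrt(2)/4 + 1/2)*sin(3*pi/16)*cos(3*pi/16)/2 on |00000>, -3*sqrt(2*sqrt(2) + 4)/32 on |00001>, 3*sqrt(2)*I*(2 - sqrt(2 - sqrt(2)))/32 on |00010>, -3*sqrt(1/2 - sqrt(2)/4)*sqrt(sqrt(2)/4 + 1/2)*sin(3*pi/16)**2/2 - 3*I*sin(3*pi/16)*cos(3*pi/16)/4 on |00011>, -sqrt(3)*sqrt(1/2 - sqrt(2)/4)*sqrt(sqrt(2)/4 + 1/2)*sin(3*pi/16)*cos(3*pi/16)/2 - sqrt(3)*I*cos(3*pi/16)**2/4 on |00100>, I*sqrt(6*sqrt(2) + 12)/32 on |00101>, sqrt(6)*(2 - sqrt(2 - sqrt(2)))/32 on |00110>, -sqrt(3)*sin(3*pi/16)*cos(3*pi/16)/4 + sqrt(3)*I*sqrt(1/2 - sqrt(2)/4)*sqrt(sqrt(2)/4 + 1/2)*sin(3*pi/16)**2/2 on |00111>, -sqrt(3)*cos(3*pi/16)**2/4 + sqrt(3)*I*sqrt(1/2 - sqrt(2)/4)*sqrt(sqrt(2)/4 + 1/2)*sin(3*pi/16)*cos(3*pi/16)/2 on |01000>, sqrt(6*sqrt(2) + 12)/32 on |01001>, sqrt(6)*I*(-2 + sqrt(2 - sqrt(2)))/32 on |01010>, sqrt(3)*sqrt(1/2 - sqrt(2)/4)*sqrt(sqrt(2)/4 + 1/2)*sin(3*pi/16)**2/2 + sqrt(3)*I*sin(3*pi/16)*cos(3*pi/16)/4 on |01011>, sqrt(1/2 - sqrt(2)/4)*sqrt(sqrt(2)/4 + 1/2)*sin(3*pi/16)*cos(3*pi/16)/2 + I*cos(3*pi/16)**2/4 on |01100>, -I*sqrt(2*sqrt(2) + 4)/32 on |01101>, sqrt(2)*(-2 + sqrt(2 - sqrt(2)))/32 on |01110>, sin(3*pi/16)*cos(3*pi/16)/4 - I*sqrt(1/2 - sqrt(2)/4)*sqrt(sqrt(2)/4 + 1/2)*sin(3*pi/16)**2/2 on |01111>, 0 on |10000>, 0 on |10001>, 0 on |10010>, 0 on |10011>, 0 on |10100>, 0 on |10101>, 0 on |10110>, 0 on |10111>, 0 on |11000>, 0 on |11001>, 0 on |11010>, 0 on |11011>, 0 on |11100>, 0 on |11101>, 0 on |11110>, 0 on |11111>. Key observation: the block from step 11 through step 14 cancels to the identity and can be dropped.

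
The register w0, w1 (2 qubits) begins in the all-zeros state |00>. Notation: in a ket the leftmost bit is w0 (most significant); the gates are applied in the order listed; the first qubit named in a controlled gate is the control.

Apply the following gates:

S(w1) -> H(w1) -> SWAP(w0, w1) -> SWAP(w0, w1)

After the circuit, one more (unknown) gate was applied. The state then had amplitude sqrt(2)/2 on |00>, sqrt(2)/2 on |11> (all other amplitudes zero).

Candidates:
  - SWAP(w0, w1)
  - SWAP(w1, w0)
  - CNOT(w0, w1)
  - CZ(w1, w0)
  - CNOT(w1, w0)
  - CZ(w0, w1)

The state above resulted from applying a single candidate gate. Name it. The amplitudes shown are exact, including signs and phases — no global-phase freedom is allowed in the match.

The unique candidate consistent with the amplitudes is CNOT(w1, w0). Key observation: steps 3-4 multiply out to the identity, so the circuit reduces to the remaining gates.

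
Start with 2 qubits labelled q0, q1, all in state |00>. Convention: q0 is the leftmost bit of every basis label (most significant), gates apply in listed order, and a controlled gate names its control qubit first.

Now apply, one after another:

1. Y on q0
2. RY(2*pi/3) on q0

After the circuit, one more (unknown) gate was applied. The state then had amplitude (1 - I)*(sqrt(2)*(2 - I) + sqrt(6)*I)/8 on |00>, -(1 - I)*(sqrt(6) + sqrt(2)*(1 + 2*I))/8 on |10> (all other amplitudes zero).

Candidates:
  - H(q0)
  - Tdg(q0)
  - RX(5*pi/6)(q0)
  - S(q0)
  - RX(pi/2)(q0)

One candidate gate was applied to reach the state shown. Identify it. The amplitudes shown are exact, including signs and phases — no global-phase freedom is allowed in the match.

The applied gate was RX(5*pi/6)(q0).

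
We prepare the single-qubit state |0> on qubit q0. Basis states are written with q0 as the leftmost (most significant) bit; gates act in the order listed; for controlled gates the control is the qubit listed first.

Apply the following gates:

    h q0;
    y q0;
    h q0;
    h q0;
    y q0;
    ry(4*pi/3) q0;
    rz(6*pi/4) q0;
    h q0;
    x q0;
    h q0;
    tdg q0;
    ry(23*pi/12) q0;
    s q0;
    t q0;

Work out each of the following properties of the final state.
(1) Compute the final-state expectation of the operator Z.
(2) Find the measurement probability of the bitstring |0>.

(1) The expectation value of Z is -sqrt(3)/8 + 1/8 + sqrt(6)/8 + 3*sqrt(2)/8. Key observation: the block from step 3 through step 4 cancels to the identity and can be dropped.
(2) A full measurement returns |0> with probability -sqrt(3)/16 + sqrt(6)/16 + 3*sqrt(2)/16 + 9/16.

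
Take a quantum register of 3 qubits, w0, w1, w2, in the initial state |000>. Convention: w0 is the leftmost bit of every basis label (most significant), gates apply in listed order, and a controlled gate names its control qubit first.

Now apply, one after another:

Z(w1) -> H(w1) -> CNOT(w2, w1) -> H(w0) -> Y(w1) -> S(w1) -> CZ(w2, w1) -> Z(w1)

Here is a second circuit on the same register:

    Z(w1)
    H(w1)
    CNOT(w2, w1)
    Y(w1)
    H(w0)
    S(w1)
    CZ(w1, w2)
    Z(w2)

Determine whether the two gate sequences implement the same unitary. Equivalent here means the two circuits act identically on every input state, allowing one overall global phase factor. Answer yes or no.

No, they are not equivalent — no single phase factor reconciles the two unitaries.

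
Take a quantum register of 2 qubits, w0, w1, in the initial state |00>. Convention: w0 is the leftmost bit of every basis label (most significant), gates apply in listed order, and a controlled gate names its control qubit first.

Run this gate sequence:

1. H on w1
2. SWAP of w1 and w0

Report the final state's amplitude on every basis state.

The resulting statevector has amplitude sqrt(2)/2 on |00>, 0 on |01>, sqrt(2)/2 on |10>, 0 on |11>.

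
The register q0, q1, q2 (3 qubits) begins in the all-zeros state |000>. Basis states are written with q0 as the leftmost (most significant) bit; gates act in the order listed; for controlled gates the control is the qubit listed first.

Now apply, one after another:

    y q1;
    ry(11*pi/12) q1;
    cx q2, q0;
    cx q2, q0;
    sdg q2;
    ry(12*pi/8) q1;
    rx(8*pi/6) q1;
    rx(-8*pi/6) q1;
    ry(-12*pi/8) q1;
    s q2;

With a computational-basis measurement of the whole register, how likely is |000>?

The probability of measuring |000> is sqrt(2)/8 + sqrt(6)/8 + 1/2. Key observation: steps 5-10 multiply out to the identity, so the circuit reduces to the remaining gates.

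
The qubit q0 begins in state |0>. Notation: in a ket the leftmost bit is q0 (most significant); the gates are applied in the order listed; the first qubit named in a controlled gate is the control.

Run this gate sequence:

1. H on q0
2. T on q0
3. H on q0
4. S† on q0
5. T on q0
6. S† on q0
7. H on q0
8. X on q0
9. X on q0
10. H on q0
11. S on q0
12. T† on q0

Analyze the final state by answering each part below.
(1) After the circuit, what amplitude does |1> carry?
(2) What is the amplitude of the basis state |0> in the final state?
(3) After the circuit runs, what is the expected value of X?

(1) The amplitude on |1> is -I/2 + exp(3*I*pi/4)/2.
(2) The amplitude on |0> is 1/2 + exp(I*pi/4)/2.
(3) The observable X averages to -sqrt(2)/2.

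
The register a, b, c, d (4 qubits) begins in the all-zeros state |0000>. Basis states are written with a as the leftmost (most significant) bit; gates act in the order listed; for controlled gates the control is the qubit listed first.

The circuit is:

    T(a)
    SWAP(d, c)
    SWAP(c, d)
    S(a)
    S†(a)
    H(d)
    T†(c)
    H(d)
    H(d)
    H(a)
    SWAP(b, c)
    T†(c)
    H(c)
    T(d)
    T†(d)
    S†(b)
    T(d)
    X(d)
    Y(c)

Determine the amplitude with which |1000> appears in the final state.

|1000> carries amplitude -sqrt(2)*exp(3*I*pi/4)/4 in the final state.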